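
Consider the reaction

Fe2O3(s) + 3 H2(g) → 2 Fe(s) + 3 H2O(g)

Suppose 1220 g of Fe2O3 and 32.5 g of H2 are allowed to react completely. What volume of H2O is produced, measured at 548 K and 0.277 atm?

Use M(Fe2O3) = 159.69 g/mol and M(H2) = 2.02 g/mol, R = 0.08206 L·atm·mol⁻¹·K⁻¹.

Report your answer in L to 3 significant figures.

n(Fe2O3) = 1220 / 159.69 = 7.640 mol
n(H2) = 32.5 / 2.02 = 16.09 mol
For 7.640 mol Fe2O3, stoichiometry requires (3/1) × 7.640 = 22.92 mol H2; 16.09 mol is available, so H2 is limiting.
n(H2O) = (3/3) × 16.09 = 16.09 mol
V(H2O) = nRT/P = 16.09 × 0.08206 × 548 / 0.277 = 2612 L

2610 L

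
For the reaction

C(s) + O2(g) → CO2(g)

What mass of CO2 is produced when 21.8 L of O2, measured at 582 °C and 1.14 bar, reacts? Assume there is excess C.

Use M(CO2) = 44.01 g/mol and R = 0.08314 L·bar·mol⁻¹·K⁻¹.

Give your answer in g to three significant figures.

n(O2) = PV/RT = (1.14 × 21.8) / (0.08314 × 855.15) = 0.3495 mol
n(CO2) = (1/1) × 0.3495 = 0.3495 mol
m(CO2) = 0.3495 × 44.01 = 15.38 g

15.4 g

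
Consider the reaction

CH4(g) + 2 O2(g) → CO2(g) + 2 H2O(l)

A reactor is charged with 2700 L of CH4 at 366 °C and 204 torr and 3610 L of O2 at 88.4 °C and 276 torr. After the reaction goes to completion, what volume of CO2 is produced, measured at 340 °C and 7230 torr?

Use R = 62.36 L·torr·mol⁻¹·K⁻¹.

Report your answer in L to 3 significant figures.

73.1 L

n(CH4) = PV/RT = (204 × 2700) / (62.36 × 639.15) = 13.82 mol
n(O2) = PV/RT = (276 × 3610) / (62.36 × 361.55) = 44.19 mol
For 13.82 mol CH4, stoichiometry requires (2/1) × 13.82 = 27.64 mol O2; 44.19 mol is available, so CH4 is limiting.
n(CO2) = (1/1) × 13.82 = 13.82 mol
V(CO2) = nRT/P = 13.82 × 62.36 × 613.15 / 7230 = 73.09 L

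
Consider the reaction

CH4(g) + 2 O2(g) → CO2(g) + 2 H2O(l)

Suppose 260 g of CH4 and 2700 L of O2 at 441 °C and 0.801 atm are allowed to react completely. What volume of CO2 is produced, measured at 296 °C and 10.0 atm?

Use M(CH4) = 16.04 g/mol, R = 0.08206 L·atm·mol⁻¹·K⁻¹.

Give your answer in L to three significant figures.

75.7 L

n(CH4) = 260 / 16.04 = 16.21 mol
n(O2) = PV/RT = (0.801 × 2700) / (0.08206 × 714.15) = 36.90 mol
For 16.21 mol CH4, stoichiometry requires (2/1) × 16.21 = 32.42 mol O2; 36.90 mol is available, so CH4 is limiting.
n(CO2) = (1/1) × 16.21 = 16.21 mol
V(CO2) = nRT/P = 16.21 × 0.08206 × 569.15 / 10.0 = 75.71 L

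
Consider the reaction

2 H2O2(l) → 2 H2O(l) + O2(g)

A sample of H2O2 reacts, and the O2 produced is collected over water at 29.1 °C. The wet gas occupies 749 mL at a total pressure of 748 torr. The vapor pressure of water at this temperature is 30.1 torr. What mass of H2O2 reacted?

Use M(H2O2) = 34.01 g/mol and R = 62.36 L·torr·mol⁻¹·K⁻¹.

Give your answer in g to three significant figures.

P(O2) = 748 − 30.1 = 717.9 torr
n(O2) = PV/RT = (717.9 × 0.7490) / (62.36 × 302.25) = 0.02853 mol
n(H2O2) = (2/1) × 0.02853 = 0.05706 mol
m(H2O2) = 0.05706 × 34.01 = 1.941 g

1.94 g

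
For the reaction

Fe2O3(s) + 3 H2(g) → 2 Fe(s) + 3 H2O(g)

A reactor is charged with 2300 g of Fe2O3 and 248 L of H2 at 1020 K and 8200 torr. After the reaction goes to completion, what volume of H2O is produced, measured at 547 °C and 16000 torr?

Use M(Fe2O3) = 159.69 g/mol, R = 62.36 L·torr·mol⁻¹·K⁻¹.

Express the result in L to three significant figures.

n(Fe2O3) = 2300 / 159.69 = 14.40 mol
n(H2) = PV/RT = (8200 × 248) / (62.36 × 1020) = 31.97 mol
For 14.40 mol Fe2O3, stoichiometry requires (3/1) × 14.40 = 43.20 mol H2; 31.97 mol is available, so H2 is limiting.
n(H2O) = (3/3) × 31.97 = 31.97 mol
V(H2O) = nRT/P = 31.97 × 62.36 × 820.15 / 16000 = 102.2 L

102 L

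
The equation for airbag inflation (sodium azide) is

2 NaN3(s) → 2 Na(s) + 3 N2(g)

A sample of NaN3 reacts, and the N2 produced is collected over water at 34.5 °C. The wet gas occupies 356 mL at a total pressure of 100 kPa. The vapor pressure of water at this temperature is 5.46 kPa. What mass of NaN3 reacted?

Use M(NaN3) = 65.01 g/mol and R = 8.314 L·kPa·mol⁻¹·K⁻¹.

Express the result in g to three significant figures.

P(N2) = 100 − 5.46 = 94.54 kPa
n(N2) = PV/RT = (94.54 × 0.3560) / (8.314 × 307.65) = 0.01316 mol
n(NaN3) = (2/3) × 0.01316 = 0.008773 mol
m(NaN3) = 0.008773 × 65.01 = 0.5703 g

0.570 g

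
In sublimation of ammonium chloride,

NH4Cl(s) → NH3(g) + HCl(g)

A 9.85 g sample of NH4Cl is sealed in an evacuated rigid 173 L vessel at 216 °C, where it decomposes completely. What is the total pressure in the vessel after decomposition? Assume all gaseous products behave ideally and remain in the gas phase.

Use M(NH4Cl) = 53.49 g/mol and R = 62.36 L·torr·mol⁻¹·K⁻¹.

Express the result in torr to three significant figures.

64.9 torr

n(NH4Cl) = 9.85 / 53.49 = 0.1841 mol
n(gas produced) = (2/1) × 0.1841 = 0.3682 mol
P = nRT/V = 0.3682 × 62.36 × 489.15 / 173 = 64.92 torr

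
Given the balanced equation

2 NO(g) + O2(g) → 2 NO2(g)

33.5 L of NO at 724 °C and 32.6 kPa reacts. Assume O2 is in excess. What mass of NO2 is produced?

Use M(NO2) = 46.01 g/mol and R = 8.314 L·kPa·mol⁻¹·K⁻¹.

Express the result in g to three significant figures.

6.06 g

n(NO) = PV/RT = (32.6 × 33.5) / (8.314 × 997.15) = 0.1317 mol
n(NO2) = (2/2) × 0.1317 = 0.1317 mol
m(NO2) = 0.1317 × 46.01 = 6.060 g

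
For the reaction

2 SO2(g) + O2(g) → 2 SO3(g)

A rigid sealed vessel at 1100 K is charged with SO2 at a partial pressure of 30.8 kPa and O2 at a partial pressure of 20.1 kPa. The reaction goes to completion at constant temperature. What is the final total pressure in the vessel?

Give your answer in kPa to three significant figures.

With V and T fixed, P_i ∝ n_i, so the mole ratios apply directly to partial pressures at 1100 K.
P(O2) required for 30.8 kPa of SO2 = (1/2) × 30.8 = 15.40 kPa; available 20.1 kPa, so SO2 is limiting.
P(O2) remaining = 20.1 − (1/2) × 30.8 = 4.700 kPa
P(gaseous products) = (2)/2 × 30.8 = 30.80 kPa
P_total at 1100 K = 4.700 + 30.80 = 35.50 kPa

35.5 kPa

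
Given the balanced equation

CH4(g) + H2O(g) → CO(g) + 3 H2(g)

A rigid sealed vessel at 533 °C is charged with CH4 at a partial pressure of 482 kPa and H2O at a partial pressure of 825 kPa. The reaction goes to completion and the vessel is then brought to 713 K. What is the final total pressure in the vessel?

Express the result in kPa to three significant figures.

With V and T fixed, P_i ∝ n_i, so the mole ratios apply directly to partial pressures at 533 °C.
P(H2O) required for 482 kPa of CH4 = (1/1) × 482 = 482.0 kPa; available 825 kPa, so CH4 is limiting.
P(H2O) remaining = 825 − (1/1) × 482 = 343.0 kPa
P(gaseous products) = (1+3)/1 × 482 = 1928 kPa
P_total at 533 °C = 343.0 + 1928 = 2271 kPa
Scaling to 713 K: P = 2271 × 713/806.15 = 2009 kPa

2010 kPa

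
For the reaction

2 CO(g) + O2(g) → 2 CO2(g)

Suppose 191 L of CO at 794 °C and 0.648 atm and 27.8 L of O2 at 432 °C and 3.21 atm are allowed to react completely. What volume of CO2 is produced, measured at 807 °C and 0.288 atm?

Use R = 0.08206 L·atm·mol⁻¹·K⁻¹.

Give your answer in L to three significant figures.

n(CO) = PV/RT = (0.648 × 191) / (0.08206 × 1067.15) = 1.413 mol
n(O2) = PV/RT = (3.21 × 27.8) / (0.08206 × 705.15) = 1.542 mol
For 1.413 mol CO, stoichiometry requires (1/2) × 1.413 = 0.7065 mol O2; 1.542 mol is available, so CO is limiting.
n(CO2) = (2/2) × 1.413 = 1.413 mol
V(CO2) = nRT/P = 1.413 × 0.08206 × 1080.15 / 0.288 = 434.9 L

435 L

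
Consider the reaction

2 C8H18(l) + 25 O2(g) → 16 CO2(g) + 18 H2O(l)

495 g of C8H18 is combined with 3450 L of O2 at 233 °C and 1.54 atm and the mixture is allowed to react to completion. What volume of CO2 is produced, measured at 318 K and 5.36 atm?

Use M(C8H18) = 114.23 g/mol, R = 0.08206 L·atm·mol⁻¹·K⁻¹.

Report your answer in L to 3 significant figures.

169 L

n(C8H18) = 495 / 114.23 = 4.333 mol
n(O2) = PV/RT = (1.54 × 3450) / (0.08206 × 506.15) = 127.9 mol
For 4.333 mol C8H18, stoichiometry requires (25/2) × 4.333 = 54.16 mol O2; 127.9 mol is available, so C8H18 is limiting.
n(CO2) = (16/2) × 4.333 = 34.66 mol
V(CO2) = nRT/P = 34.66 × 0.08206 × 318 / 5.36 = 168.7 L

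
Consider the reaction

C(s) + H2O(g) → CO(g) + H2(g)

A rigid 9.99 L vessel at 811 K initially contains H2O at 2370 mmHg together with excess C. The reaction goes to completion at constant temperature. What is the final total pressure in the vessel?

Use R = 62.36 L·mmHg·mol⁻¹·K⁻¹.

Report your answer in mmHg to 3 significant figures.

4740 mmHg

Since T and V are fixed, P_final/P_initial = n_final/n_initial = 2/1.
P_final = (2/1) × 2370 = 4740 mmHg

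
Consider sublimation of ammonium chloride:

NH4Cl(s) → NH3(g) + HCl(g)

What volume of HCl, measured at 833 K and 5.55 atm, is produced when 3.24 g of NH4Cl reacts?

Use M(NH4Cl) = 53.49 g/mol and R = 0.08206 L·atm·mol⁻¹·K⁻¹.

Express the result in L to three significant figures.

n(NH4Cl) = 3.240 / 53.49 = 0.06057 mol
n(HCl) = (1/1) × 0.06057 = 0.06057 mol
V = nRT/P = 0.06057 × 0.08206 × 833 / 5.55 = 0.7460 L

0.746 L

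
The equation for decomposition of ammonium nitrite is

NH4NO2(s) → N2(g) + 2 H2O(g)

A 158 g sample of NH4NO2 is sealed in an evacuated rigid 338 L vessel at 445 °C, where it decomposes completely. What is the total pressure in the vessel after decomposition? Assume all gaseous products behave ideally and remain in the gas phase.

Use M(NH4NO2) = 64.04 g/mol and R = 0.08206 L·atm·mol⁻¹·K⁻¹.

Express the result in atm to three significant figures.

n(NH4NO2) = 158 / 64.04 = 2.467 mol
n(gas produced) = (3/1) × 2.467 = 7.401 mol
P = nRT/V = 7.401 × 0.08206 × 718.15 / 338 = 1.290 atm

1.29 atm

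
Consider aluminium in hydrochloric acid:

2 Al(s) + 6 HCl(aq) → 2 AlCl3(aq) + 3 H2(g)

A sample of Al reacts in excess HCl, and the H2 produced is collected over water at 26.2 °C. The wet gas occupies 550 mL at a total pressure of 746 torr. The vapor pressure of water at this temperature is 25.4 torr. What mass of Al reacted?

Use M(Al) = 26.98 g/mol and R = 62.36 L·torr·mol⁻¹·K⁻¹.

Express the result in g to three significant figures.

0.382 g

P(H2) = 746 − 25.4 = 720.6 torr
n(H2) = PV/RT = (720.6 × 0.5500) / (62.36 × 299.35) = 0.02123 mol
n(Al) = (2/3) × 0.02123 = 0.01415 mol
m(Al) = 0.01415 × 26.98 = 0.3818 g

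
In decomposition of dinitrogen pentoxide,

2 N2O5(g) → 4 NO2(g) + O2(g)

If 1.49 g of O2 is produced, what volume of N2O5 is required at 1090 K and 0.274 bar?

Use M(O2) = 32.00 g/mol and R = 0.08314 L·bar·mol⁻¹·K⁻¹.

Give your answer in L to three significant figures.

30.8 L

n(O2) = 1.490 / 32.00 = 0.04656 mol
n(N2O5) = (2/1) × 0.04656 = 0.09312 mol
V = nRT/P = 0.09312 × 0.08314 × 1090 / 0.274 = 30.80 L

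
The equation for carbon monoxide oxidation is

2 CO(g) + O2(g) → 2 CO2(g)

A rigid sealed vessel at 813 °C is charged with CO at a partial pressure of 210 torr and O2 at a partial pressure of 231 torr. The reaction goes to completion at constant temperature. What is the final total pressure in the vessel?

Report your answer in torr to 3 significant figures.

336 torr

Because the vessel is rigid and T is held at 813 °C, work the stoichiometry in partial pressures (P_i = n_iRT/V).
P(O2) required for 210 torr of CO = (1/2) × 210 = 105.0 torr; available 231 torr, so CO is limiting.
P(O2) remaining = 231 − (1/2) × 210 = 126.0 torr
P(gaseous products) = (2)/2 × 210 = 210.0 torr
P_total at 813 °C = 126.0 + 210.0 = 336.0 torr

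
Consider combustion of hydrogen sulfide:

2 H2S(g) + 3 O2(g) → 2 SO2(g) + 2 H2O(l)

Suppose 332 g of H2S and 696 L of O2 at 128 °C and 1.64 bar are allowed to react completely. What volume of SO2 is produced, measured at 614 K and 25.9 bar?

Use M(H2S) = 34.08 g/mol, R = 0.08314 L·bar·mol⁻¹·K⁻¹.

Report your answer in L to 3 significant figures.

n(H2S) = 332 / 34.08 = 9.742 mol
n(O2) = PV/RT = (1.64 × 696) / (0.08314 × 401.15) = 34.22 mol
For 9.742 mol H2S, stoichiometry requires (3/2) × 9.742 = 14.61 mol O2; 34.22 mol is available, so H2S is limiting.
n(SO2) = (2/2) × 9.742 = 9.742 mol
V(SO2) = nRT/P = 9.742 × 0.08314 × 614 / 25.9 = 19.20 L

19.2 L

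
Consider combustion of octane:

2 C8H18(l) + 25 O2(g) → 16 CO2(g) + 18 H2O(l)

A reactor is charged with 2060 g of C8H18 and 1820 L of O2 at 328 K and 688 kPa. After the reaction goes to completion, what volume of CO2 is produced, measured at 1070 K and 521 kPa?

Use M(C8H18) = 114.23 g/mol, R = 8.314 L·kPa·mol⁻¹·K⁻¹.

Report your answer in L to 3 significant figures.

2460 L

n(C8H18) = 2060 / 114.23 = 18.03 mol
n(O2) = PV/RT = (688 × 1820) / (8.314 × 328) = 459.2 mol
For 18.03 mol C8H18, stoichiometry requires (25/2) × 18.03 = 225.4 mol O2; 459.2 mol is available, so C8H18 is limiting.
n(CO2) = (16/2) × 18.03 = 144.2 mol
V(CO2) = nRT/P = 144.2 × 8.314 × 1070 / 521 = 2462 L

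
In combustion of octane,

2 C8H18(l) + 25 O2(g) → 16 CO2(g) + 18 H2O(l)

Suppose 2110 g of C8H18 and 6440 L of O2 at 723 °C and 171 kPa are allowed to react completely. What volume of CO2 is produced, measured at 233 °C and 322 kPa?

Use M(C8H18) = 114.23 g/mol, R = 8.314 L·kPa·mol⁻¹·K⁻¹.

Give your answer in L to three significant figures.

1110 L

n(C8H18) = 2110 / 114.23 = 18.47 mol
n(O2) = PV/RT = (171 × 6440) / (8.314 × 996.15) = 133.0 mol
For 18.47 mol C8H18, stoichiometry requires (25/2) × 18.47 = 230.9 mol O2; 133.0 mol is available, so O2 is limiting.
n(CO2) = (16/25) × 133.0 = 85.12 mol
V(CO2) = nRT/P = 85.12 × 8.314 × 506.15 / 322 = 1112 L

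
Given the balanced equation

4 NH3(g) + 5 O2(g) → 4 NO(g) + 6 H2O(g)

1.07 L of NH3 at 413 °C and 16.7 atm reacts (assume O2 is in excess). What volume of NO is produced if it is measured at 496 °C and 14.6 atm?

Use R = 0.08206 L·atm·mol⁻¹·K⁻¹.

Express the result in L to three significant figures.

1.37 L

n(NH3) = PV/RT = (16.7 × 1.07) / (0.08206 × 686.15) = 0.3174 mol
n(NO) = (4/4) × 0.3174 = 0.3174 mol
V = nRT/P = 0.3174 × 0.08206 × 769.15 / 14.6 = 1.372 L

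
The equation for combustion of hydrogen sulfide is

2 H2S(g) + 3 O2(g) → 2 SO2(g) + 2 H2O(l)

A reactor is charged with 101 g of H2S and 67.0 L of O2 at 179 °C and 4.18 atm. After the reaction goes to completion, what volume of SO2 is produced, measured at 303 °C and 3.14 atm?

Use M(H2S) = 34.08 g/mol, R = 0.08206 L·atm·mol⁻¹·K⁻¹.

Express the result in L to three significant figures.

n(H2S) = 101 / 34.08 = 2.964 mol
n(O2) = PV/RT = (4.18 × 67.0) / (0.08206 × 452.15) = 7.548 mol
For 2.964 mol H2S, stoichiometry requires (3/2) × 2.964 = 4.446 mol O2; 7.548 mol is available, so H2S is limiting.
n(SO2) = (2/2) × 2.964 = 2.964 mol
V(SO2) = nRT/P = 2.964 × 0.08206 × 576.15 / 3.14 = 44.63 L

44.6 L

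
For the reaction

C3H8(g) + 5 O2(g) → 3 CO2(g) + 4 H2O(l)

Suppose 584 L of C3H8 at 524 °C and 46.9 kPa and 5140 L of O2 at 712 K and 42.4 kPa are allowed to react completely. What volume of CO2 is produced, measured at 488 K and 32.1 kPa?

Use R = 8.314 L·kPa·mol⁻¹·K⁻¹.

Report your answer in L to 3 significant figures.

n(C3H8) = PV/RT = (46.9 × 584) / (8.314 × 797.15) = 4.133 mol
n(O2) = PV/RT = (42.4 × 5140) / (8.314 × 712) = 36.82 mol
For 4.133 mol C3H8, stoichiometry requires (5/1) × 4.133 = 20.66 mol O2; 36.82 mol is available, so C3H8 is limiting.
n(CO2) = (3/1) × 4.133 = 12.40 mol
V(CO2) = nRT/P = 12.40 × 8.314 × 488 / 32.1 = 1567 L

1570 L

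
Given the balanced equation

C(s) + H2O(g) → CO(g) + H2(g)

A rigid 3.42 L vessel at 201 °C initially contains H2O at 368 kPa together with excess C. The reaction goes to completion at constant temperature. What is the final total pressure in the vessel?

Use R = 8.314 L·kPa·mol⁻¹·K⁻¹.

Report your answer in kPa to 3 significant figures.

736 kPa

At constant T and V, P ∝ n(gas): 1 mol gas → 2 mol gas.
P_final = (2/1) × 368 = 736.0 kPa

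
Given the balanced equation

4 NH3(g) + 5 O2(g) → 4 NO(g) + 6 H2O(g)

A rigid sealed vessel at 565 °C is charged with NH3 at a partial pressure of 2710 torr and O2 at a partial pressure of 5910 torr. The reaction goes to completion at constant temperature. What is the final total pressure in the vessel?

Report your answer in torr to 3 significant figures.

With V and T fixed, P_i ∝ n_i, so the mole ratios apply directly to partial pressures at 565 °C.
P(O2) required for 2710 torr of NH3 = (5/4) × 2710 = 3388 torr; available 5910 torr, so NH3 is limiting.
P(O2) remaining = 5910 − (5/4) × 2710 = 2522 torr
P(gaseous products) = (4+6)/4 × 2710 = 6775 torr
P_total at 565 °C = 2522 + 6775 = 9297 torr

9300 torr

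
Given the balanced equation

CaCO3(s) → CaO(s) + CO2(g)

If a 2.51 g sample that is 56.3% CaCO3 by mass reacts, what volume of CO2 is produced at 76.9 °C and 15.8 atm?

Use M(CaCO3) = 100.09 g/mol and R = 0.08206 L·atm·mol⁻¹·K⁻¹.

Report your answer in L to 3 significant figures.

0.0257 L

mass of CaCO3 = 2.51 × 56.3/100 = 1.413 g
n(CaCO3) = 1.413 / 100.09 = 0.01412 mol
n(CO2) = (1/1) × 0.01412 = 0.01412 mol
V = nRT/P = 0.01412 × 0.08206 × 350.05 / 15.8 = 0.02567 L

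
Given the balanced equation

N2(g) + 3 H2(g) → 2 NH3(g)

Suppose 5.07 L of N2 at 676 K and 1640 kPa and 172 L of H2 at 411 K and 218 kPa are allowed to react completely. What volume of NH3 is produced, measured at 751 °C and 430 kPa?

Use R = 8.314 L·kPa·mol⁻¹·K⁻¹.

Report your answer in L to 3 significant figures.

58.6 L

n(N2) = PV/RT = (1640 × 5.07) / (8.314 × 676) = 1.479 mol
n(H2) = PV/RT = (218 × 172) / (8.314 × 411) = 10.97 mol
For 1.479 mol N2, stoichiometry requires (3/1) × 1.479 = 4.437 mol H2; 10.97 mol is available, so N2 is limiting.
n(NH3) = (2/1) × 1.479 = 2.958 mol
V(NH3) = nRT/P = 2.958 × 8.314 × 1024.15 / 430 = 58.57 L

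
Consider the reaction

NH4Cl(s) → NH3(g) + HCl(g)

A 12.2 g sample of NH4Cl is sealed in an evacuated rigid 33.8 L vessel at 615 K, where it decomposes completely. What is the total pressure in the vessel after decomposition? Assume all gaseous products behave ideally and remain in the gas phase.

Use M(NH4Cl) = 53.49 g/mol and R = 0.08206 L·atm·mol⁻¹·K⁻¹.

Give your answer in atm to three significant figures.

n(NH4Cl) = 12.2 / 53.49 = 0.2281 mol
n(gas produced) = (2/1) × 0.2281 = 0.4562 mol
P = nRT/V = 0.4562 × 0.08206 × 615 / 33.8 = 0.6812 atm

0.681 atm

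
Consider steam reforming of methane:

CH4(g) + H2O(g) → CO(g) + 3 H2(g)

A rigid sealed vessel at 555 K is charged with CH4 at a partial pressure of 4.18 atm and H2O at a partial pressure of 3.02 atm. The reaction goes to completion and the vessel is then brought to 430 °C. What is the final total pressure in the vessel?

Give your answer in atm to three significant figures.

With V and T fixed, P_i ∝ n_i, so the mole ratios apply directly to partial pressures at 555 K.
P(H2O) required for 4.18 atm of CH4 = (1/1) × 4.18 = 4.180 atm; available 3.02 atm, so H2O is limiting.
P(CH4) remaining = 4.18 − (1/1) × 3.02 = 1.160 atm
P(gaseous products) = (1+3)/1 × 3.02 = 12.08 atm
P_total at 555 K = 1.160 + 12.08 = 13.24 atm
Scaling to 430 °C: P = 13.24 × 703.15/555 = 16.77 atm

16.8 atm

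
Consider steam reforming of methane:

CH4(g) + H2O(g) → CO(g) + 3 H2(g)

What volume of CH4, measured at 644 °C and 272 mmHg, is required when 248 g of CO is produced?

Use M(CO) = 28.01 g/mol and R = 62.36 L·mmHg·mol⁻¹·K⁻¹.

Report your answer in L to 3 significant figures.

1860 L

n(CO) = 248.0 / 28.01 = 8.854 mol
n(CH4) = (1/1) × 8.854 = 8.854 mol
V = nRT/P = 8.854 × 62.36 × 917.15 / 272 = 1862 L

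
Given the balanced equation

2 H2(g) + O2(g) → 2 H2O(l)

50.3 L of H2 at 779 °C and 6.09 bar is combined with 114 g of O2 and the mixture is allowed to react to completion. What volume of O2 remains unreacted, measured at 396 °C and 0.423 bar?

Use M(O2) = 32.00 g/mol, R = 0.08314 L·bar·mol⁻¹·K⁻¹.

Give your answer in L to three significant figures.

n(H2) = PV/RT = (6.09 × 50.3) / (0.08314 × 1052.15) = 3.502 mol
n(O2) = 114 / 32.00 = 3.562 mol
For 3.502 mol H2, stoichiometry requires (1/2) × 3.502 = 1.751 mol O2; 3.562 mol is available, so H2 is limiting.
n(O2) consumed = (1/2) × 3.502 = 1.751 mol; remaining = 3.562 − 1.751 = 1.811 mol
V(O2) = nRT/P = 1.811 × 0.08314 × 669.15 / 0.423 = 238.2 L

238 L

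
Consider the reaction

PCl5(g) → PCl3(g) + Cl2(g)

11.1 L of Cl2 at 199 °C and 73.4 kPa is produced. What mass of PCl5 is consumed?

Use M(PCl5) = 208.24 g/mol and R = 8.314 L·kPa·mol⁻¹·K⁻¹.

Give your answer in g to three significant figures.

43.2 g

n(Cl2) = PV/RT = (73.4 × 11.1) / (8.314 × 472.15) = 0.2076 mol
n(PCl5) = (1/1) × 0.2076 = 0.2076 mol
m(PCl5) = 0.2076 × 208.24 = 43.23 g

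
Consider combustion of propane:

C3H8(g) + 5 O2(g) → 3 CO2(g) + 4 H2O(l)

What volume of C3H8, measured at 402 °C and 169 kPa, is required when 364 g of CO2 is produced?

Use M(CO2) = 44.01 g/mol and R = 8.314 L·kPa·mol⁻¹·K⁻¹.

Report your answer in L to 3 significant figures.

n(CO2) = 364.0 / 44.01 = 8.271 mol
n(C3H8) = (1/3) × 8.271 = 2.757 mol
V = nRT/P = 2.757 × 8.314 × 675.15 / 169 = 91.57 L

91.6 L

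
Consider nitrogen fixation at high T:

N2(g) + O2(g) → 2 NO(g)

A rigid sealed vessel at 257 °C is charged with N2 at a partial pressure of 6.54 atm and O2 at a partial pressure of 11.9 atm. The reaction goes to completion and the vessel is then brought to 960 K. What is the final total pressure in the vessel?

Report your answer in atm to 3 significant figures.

With V and T fixed, P_i ∝ n_i, so the mole ratios apply directly to partial pressures at 257 °C.
P(O2) required for 6.54 atm of N2 = (1/1) × 6.54 = 6.540 atm; available 11.9 atm, so N2 is limiting.
P(O2) remaining = 11.9 − (1/1) × 6.54 = 5.360 atm
P(gaseous products) = (2)/1 × 6.54 = 13.08 atm
P_total at 257 °C = 5.360 + 13.08 = 18.44 atm
Scaling to 960 K: P = 18.44 × 960/530.15 = 33.39 atm

33.4 atm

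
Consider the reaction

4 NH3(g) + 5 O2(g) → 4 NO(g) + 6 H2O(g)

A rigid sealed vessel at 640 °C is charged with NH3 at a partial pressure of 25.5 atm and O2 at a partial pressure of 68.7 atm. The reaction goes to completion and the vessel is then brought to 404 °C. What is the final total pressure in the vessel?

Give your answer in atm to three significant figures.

74.6 atm

At constant V, partial pressures at 640 °C are proportional to moles, so apply stoichiometry directly to pressures.
P(O2) required for 25.5 atm of NH3 = (5/4) × 25.5 = 31.88 atm; available 68.7 atm, so NH3 is limiting.
P(O2) remaining = 68.7 − (5/4) × 25.5 = 36.83 atm
P(gaseous products) = (4+6)/4 × 25.5 = 63.75 atm
P_total at 640 °C = 36.83 + 63.75 = 100.6 atm
Scaling to 404 °C: P = 100.6 × 677.15/913.15 = 74.60 atm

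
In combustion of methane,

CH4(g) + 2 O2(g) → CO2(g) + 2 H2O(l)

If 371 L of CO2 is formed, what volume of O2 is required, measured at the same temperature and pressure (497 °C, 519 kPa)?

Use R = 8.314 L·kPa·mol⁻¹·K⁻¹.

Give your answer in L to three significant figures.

At constant T and P, gas volumes are in the mole ratio: V(O2) = (2/1) × 371 = 742.0 L

742 L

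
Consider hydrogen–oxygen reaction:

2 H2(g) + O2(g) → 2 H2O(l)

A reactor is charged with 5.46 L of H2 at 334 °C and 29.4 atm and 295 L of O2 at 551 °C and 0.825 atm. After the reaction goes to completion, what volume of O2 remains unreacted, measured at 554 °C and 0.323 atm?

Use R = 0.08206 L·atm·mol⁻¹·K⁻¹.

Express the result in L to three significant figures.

418 L

n(H2) = PV/RT = (29.4 × 5.46) / (0.08206 × 607.15) = 3.222 mol
n(O2) = PV/RT = (0.825 × 295) / (0.08206 × 824.15) = 3.599 mol
For 3.222 mol H2, stoichiometry requires (1/2) × 3.222 = 1.611 mol O2; 3.599 mol is available, so H2 is limiting.
n(O2) consumed = (1/2) × 3.222 = 1.611 mol; remaining = 3.599 − 1.611 = 1.988 mol
V(O2) = nRT/P = 1.988 × 0.08206 × 827.15 / 0.323 = 417.8 L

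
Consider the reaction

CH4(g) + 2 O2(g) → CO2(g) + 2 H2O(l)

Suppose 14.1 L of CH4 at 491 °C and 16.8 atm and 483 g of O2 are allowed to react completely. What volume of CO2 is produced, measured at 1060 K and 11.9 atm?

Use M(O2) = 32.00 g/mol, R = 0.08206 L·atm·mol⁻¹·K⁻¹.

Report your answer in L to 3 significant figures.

n(CH4) = PV/RT = (16.8 × 14.1) / (0.08206 × 764.15) = 3.778 mol
n(O2) = 483 / 32.00 = 15.09 mol
For 3.778 mol CH4, stoichiometry requires (2/1) × 3.778 = 7.556 mol O2; 15.09 mol is available, so CH4 is limiting.
n(CO2) = (1/1) × 3.778 = 3.778 mol
V(CO2) = nRT/P = 3.778 × 0.08206 × 1060 / 11.9 = 27.62 L

27.6 L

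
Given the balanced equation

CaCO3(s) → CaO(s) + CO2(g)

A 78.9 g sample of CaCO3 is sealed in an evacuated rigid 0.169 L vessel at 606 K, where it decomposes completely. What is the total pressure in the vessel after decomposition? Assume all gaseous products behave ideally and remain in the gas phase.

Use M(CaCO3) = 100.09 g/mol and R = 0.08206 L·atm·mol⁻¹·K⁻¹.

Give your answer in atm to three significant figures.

232 atm

n(CaCO3) = 78.9 / 100.09 = 0.7883 mol
n(gas produced) = (1/1) × 0.7883 = 0.7883 mol
P = nRT/V = 0.7883 × 0.08206 × 606 / 0.169 = 232.0 atm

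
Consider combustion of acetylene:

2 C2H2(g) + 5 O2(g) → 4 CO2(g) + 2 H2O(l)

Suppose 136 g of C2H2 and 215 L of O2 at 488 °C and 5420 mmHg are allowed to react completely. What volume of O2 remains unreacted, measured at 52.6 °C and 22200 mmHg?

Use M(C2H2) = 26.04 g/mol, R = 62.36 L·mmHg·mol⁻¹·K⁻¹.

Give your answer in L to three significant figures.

n(C2H2) = 136 / 26.04 = 5.223 mol
n(O2) = PV/RT = (5420 × 215) / (62.36 × 761.15) = 24.55 mol
For 5.223 mol C2H2, stoichiometry requires (5/2) × 5.223 = 13.06 mol O2; 24.55 mol is available, so C2H2 is limiting.
n(O2) consumed = (5/2) × 5.223 = 13.06 mol; remaining = 24.55 − 13.06 = 11.49 mol
V(O2) = nRT/P = 11.49 × 62.36 × 325.75 / 22200 = 10.51 L

10.5 L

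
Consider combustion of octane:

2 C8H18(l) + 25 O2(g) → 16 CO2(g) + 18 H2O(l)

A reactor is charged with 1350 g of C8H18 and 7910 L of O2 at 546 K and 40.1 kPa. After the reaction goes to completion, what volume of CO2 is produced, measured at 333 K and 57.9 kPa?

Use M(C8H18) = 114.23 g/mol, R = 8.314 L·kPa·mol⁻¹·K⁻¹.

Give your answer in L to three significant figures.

2140 L

n(C8H18) = 1350 / 114.23 = 11.82 mol
n(O2) = PV/RT = (40.1 × 7910) / (8.314 × 546) = 69.87 mol
For 11.82 mol C8H18, stoichiometry requires (25/2) × 11.82 = 147.8 mol O2; 69.87 mol is available, so O2 is limiting.
n(CO2) = (16/25) × 69.87 = 44.72 mol
V(CO2) = nRT/P = 44.72 × 8.314 × 333 / 57.9 = 2138 L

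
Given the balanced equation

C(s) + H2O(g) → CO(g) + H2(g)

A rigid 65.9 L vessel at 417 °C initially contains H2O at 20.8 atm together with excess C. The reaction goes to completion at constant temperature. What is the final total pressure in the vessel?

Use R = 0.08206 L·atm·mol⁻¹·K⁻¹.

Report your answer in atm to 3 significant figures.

At constant T and V, P ∝ n(gas): 1 mol gas → 2 mol gas.
P_final = (2/1) × 20.8 = 41.60 atm

41.6 atm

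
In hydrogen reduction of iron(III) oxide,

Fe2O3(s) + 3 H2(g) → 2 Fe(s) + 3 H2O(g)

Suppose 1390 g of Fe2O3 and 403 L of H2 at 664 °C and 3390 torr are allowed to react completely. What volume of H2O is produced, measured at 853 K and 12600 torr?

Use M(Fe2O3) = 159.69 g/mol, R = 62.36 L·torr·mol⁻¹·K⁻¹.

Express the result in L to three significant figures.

98.7 L

n(Fe2O3) = 1390 / 159.69 = 8.704 mol
n(H2) = PV/RT = (3390 × 403) / (62.36 × 937.15) = 23.38 mol
For 8.704 mol Fe2O3, stoichiometry requires (3/1) × 8.704 = 26.11 mol H2; 23.38 mol is available, so H2 is limiting.
n(H2O) = (3/3) × 23.38 = 23.38 mol
V(H2O) = nRT/P = 23.38 × 62.36 × 853 / 12600 = 98.70 L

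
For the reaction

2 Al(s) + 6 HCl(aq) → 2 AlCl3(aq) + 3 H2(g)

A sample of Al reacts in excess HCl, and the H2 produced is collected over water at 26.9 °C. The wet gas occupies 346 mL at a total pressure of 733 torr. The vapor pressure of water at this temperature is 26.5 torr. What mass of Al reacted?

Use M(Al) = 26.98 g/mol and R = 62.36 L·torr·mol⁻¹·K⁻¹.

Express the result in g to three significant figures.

0.235 g

P(H2) = 733 − 26.5 = 706.5 torr
n(H2) = PV/RT = (706.5 × 0.3460) / (62.36 × 300.05) = 0.01306 mol
n(Al) = (2/3) × 0.01306 = 0.008707 mol
m(Al) = 0.008707 × 26.98 = 0.2349 g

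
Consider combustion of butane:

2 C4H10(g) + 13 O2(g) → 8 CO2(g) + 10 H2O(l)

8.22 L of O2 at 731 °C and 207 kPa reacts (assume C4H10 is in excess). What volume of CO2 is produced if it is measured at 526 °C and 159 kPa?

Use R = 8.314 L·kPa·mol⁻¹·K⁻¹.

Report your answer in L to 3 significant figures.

5.24 L

n(O2) = PV/RT = (207 × 8.22) / (8.314 × 1004.15) = 0.2038 mol
n(CO2) = (8/13) × 0.2038 = 0.1254 mol
V = nRT/P = 0.1254 × 8.314 × 799.15 / 159 = 5.240 L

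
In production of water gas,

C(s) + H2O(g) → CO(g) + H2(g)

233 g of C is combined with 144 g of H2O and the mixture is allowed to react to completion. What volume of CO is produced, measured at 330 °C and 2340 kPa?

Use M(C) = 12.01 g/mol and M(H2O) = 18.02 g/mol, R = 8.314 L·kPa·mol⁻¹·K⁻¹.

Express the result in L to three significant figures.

n(C) = 233 / 12.01 = 19.40 mol
n(H2O) = 144 / 18.02 = 7.991 mol
For 19.40 mol C, stoichiometry requires (1/1) × 19.40 = 19.40 mol H2O; 7.991 mol is available, so H2O is limiting.
n(CO) = (1/1) × 7.991 = 7.991 mol
V(CO) = nRT/P = 7.991 × 8.314 × 603.15 / 2340 = 17.12 L

17.1 L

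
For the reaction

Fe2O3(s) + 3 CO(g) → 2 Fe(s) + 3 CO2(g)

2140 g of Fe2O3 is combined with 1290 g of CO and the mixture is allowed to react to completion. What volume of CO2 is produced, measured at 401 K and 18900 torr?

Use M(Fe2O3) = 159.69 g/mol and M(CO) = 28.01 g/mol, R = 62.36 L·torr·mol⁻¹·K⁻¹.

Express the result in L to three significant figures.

n(Fe2O3) = 2140 / 159.69 = 13.40 mol
n(CO) = 1290 / 28.01 = 46.05 mol
For 13.40 mol Fe2O3, stoichiometry requires (3/1) × 13.40 = 40.20 mol CO; 46.05 mol is available, so Fe2O3 is limiting.
n(CO2) = (3/1) × 13.40 = 40.20 mol
V(CO2) = nRT/P = 40.20 × 62.36 × 401 / 18900 = 53.19 L

53.2 L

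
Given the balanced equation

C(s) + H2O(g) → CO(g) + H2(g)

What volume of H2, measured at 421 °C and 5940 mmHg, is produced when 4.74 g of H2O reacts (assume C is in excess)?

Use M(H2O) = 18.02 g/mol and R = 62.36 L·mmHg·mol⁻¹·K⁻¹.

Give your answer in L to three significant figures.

1.92 L

n(H2O) = 4.740 / 18.02 = 0.2630 mol
n(H2) = (1/1) × 0.2630 = 0.2630 mol
V = nRT/P = 0.2630 × 62.36 × 694.15 / 5940 = 1.917 L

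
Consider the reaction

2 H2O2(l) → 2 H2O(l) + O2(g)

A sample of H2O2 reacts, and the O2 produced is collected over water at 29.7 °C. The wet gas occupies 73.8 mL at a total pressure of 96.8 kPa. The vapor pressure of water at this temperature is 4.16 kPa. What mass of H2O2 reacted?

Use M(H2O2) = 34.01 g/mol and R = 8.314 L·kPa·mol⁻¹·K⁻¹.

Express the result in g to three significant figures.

P(O2) = 96.8 − 4.16 = 92.64 kPa
n(O2) = PV/RT = (92.64 × 0.07380) / (8.314 × 302.85) = 0.002715 mol
n(H2O2) = (2/1) × 0.002715 = 0.005430 mol
m(H2O2) = 0.005430 × 34.01 = 0.1847 g

0.185 g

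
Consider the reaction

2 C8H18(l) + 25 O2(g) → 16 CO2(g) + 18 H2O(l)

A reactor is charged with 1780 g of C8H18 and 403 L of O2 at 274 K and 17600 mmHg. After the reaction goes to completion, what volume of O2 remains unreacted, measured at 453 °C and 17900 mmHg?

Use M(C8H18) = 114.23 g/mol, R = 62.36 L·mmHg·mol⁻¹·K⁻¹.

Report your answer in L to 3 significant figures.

n(C8H18) = 1780 / 114.23 = 15.58 mol
n(O2) = PV/RT = (17600 × 403) / (62.36 × 274) = 415.1 mol
For 15.58 mol C8H18, stoichiometry requires (25/2) × 15.58 = 194.8 mol O2; 415.1 mol is available, so C8H18 is limiting.
n(O2) consumed = (25/2) × 15.58 = 194.8 mol; remaining = 415.1 − 194.8 = 220.3 mol
V(O2) = nRT/P = 220.3 × 62.36 × 726.15 / 17900 = 557.3 L

557 L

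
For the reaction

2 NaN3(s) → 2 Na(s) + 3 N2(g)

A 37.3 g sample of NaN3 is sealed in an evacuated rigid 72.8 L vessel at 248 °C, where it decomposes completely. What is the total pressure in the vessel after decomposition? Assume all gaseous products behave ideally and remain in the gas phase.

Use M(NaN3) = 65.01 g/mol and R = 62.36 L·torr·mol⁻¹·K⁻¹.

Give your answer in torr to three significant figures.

384 torr

n(NaN3) = 37.3 / 65.01 = 0.5738 mol
n(gas produced) = (3/2) × 0.5738 = 0.8607 mol
P = nRT/V = 0.8607 × 62.36 × 521.15 / 72.8 = 384.2 torr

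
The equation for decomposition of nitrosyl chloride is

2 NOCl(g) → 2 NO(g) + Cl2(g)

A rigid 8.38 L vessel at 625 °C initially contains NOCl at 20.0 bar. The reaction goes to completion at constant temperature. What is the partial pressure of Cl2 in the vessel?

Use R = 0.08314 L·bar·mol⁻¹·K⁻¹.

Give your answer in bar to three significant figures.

10.0 bar

n(NOCl)₀ = PV/RT = (20.0 × 8.38) / (0.08314 × 898.15) = 2.244 mol
n(Cl2) = (1/2) × 2.244 = 1.122 mol
P(Cl2) = nRT/V = 1.122 × 0.08314 × 898.15 / 8.38 = 9.998 bar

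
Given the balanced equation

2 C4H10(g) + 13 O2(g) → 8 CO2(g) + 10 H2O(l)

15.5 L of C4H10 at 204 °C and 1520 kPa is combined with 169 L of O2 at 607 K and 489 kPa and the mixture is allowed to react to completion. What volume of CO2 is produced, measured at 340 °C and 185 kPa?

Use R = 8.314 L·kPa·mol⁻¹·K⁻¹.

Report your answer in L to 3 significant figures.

278 L

n(C4H10) = PV/RT = (1520 × 15.5) / (8.314 × 477.15) = 5.939 mol
n(O2) = PV/RT = (489 × 169) / (8.314 × 607) = 16.38 mol
For 5.939 mol C4H10, stoichiometry requires (13/2) × 5.939 = 38.60 mol O2; 16.38 mol is available, so O2 is limiting.
n(CO2) = (8/13) × 16.38 = 10.08 mol
V(CO2) = nRT/P = 10.08 × 8.314 × 613.15 / 185 = 277.8 L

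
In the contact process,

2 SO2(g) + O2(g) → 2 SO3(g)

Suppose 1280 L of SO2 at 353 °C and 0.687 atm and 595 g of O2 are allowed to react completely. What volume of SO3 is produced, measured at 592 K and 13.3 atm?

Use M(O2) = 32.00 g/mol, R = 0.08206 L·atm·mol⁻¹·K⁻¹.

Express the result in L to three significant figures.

n(SO2) = PV/RT = (0.687 × 1280) / (0.08206 × 626.15) = 17.11 mol
n(O2) = 595 / 32.00 = 18.59 mol
For 17.11 mol SO2, stoichiometry requires (1/2) × 17.11 = 8.555 mol O2; 18.59 mol is available, so SO2 is limiting.
n(SO3) = (2/2) × 17.11 = 17.11 mol
V(SO3) = nRT/P = 17.11 × 0.08206 × 592 / 13.3 = 62.50 L

62.5 L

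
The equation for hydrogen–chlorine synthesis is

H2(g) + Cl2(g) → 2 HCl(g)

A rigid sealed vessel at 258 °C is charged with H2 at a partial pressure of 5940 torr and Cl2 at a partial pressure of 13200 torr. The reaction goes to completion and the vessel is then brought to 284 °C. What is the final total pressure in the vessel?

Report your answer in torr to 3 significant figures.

20100 torr

Because the vessel is rigid and T is held at 258 °C, work the stoichiometry in partial pressures (P_i = n_iRT/V).
P(Cl2) required for 5940 torr of H2 = (1/1) × 5940 = 5940 torr; available 13200 torr, so H2 is limiting.
P(Cl2) remaining = 13200 − (1/1) × 5940 = 7260 torr
P(gaseous products) = (2)/1 × 5940 = 11880 torr
P_total at 258 °C = 7260 + 11880 = 19140 torr
Scaling to 284 °C: P = 19140 × 557.15/531.15 = 20080 torr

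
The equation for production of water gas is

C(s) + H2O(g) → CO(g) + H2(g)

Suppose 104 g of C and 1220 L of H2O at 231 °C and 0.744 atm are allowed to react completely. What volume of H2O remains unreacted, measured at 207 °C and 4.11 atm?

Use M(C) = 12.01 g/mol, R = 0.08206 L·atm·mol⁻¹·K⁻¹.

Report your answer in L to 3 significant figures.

n(C) = 104 / 12.01 = 8.659 mol
n(H2O) = PV/RT = (0.744 × 1220) / (0.08206 × 504.15) = 21.94 mol
For 8.659 mol C, stoichiometry requires (1/1) × 8.659 = 8.659 mol H2O; 21.94 mol is available, so C is limiting.
n(H2O) consumed = (1/1) × 8.659 = 8.659 mol; remaining = 21.94 − 8.659 = 13.28 mol
V(H2O) = nRT/P = 13.28 × 0.08206 × 480.15 / 4.11 = 127.3 L

127 L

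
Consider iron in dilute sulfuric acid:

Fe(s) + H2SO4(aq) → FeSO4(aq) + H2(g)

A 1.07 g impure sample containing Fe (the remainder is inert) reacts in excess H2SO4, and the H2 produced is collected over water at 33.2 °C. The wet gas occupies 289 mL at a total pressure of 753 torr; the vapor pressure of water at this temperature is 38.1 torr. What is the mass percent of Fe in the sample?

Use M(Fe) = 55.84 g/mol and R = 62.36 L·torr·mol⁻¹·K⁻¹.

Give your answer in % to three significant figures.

P(H2) = 753 − 38.1 = 714.9 torr
n(H2) = PV/RT = (714.9 × 0.2890) / (62.36 × 306.35) = 0.01081 mol
n(Fe) = (1/1) × 0.01081 = 0.01081 mol
m(Fe) = 0.01081 × 55.84 = 0.6036 g
%Fe = 0.6036 / 1.07 × 100 = 56.41%

56.4 %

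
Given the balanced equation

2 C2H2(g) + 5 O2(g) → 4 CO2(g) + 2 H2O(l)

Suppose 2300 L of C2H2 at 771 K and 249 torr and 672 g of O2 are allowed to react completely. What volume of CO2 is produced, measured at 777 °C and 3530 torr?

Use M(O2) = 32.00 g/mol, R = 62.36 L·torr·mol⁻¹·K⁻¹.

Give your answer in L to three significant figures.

312 L

n(C2H2) = PV/RT = (249 × 2300) / (62.36 × 771) = 11.91 mol
n(O2) = 672 / 32.00 = 21.00 mol
For 11.91 mol C2H2, stoichiometry requires (5/2) × 11.91 = 29.77 mol O2; 21.00 mol is available, so O2 is limiting.
n(CO2) = (4/5) × 21.00 = 16.80 mol
V(CO2) = nRT/P = 16.80 × 62.36 × 1050.15 / 3530 = 311.7 L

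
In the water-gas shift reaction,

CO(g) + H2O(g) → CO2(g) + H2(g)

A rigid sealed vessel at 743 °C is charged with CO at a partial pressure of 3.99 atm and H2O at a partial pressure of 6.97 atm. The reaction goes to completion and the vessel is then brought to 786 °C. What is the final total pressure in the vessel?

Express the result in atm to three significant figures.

11.4 atm

With V and T fixed, P_i ∝ n_i, so the mole ratios apply directly to partial pressures at 743 °C.
P(H2O) required for 3.99 atm of CO = (1/1) × 3.99 = 3.990 atm; available 6.97 atm, so CO is limiting.
P(H2O) remaining = 6.97 − (1/1) × 3.99 = 2.980 atm
P(gaseous products) = (1+1)/1 × 3.99 = 7.980 atm
P_total at 743 °C = 2.980 + 7.980 = 10.96 atm
Scaling to 786 °C: P = 10.96 × 1059.15/1016.15 = 11.42 atm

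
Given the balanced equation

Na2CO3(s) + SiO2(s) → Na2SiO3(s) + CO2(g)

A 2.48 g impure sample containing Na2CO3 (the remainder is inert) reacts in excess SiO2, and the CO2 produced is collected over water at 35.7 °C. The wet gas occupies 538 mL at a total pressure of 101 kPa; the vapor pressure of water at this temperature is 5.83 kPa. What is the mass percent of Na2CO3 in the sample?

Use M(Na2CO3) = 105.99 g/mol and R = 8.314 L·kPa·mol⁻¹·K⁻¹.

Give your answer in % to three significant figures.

P(CO2) = 101 − 5.83 = 95.17 kPa
n(CO2) = PV/RT = (95.17 × 0.5380) / (8.314 × 308.85) = 0.01994 mol
n(Na2CO3) = (1/1) × 0.01994 = 0.01994 mol
m(Na2CO3) = 0.01994 × 105.99 = 2.113 g
%Na2CO3 = 2.113 / 2.48 × 100 = 85.20%

85.2 %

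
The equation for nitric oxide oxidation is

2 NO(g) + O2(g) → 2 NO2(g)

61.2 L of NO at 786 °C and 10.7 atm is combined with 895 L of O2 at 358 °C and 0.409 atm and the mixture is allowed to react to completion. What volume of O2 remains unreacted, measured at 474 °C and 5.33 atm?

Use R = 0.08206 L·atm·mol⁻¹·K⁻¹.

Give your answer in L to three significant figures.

n(NO) = PV/RT = (10.7 × 61.2) / (0.08206 × 1059.15) = 7.534 mol
n(O2) = PV/RT = (0.409 × 895) / (0.08206 × 631.15) = 7.068 mol
For 7.534 mol NO, stoichiometry requires (1/2) × 7.534 = 3.767 mol O2; 7.068 mol is available, so NO is limiting.
n(O2) consumed = (1/2) × 7.534 = 3.767 mol; remaining = 7.068 − 3.767 = 3.301 mol
V(O2) = nRT/P = 3.301 × 0.08206 × 747.15 / 5.33 = 37.97 L

38.0 L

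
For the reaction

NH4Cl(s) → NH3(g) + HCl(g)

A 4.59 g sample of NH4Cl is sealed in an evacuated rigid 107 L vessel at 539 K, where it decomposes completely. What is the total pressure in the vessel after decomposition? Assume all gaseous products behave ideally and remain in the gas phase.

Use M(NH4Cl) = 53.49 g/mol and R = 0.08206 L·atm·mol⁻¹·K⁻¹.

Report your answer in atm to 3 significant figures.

n(NH4Cl) = 4.59 / 53.49 = 0.08581 mol
n(gas produced) = (2/1) × 0.08581 = 0.1716 mol
P = nRT/V = 0.1716 × 0.08206 × 539 / 107 = 0.07093 atm

0.0709 atm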